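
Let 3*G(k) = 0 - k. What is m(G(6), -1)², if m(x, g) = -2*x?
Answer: 16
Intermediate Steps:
G(k) = -k/3 (G(k) = (0 - k)/3 = (-k)/3 = -k/3)
m(G(6), -1)² = (-(-2)*6/3)² = (-2*(-2))² = 4² = 16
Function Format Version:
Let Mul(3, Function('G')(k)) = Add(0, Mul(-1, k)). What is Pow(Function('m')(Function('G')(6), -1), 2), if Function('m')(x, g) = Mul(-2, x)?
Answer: 16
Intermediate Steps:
Function('G')(k) = Mul(Rational(-1, 3), k) (Function('G')(k) = Mul(Rational(1, 3), Add(0, Mul(-1, k))) = Mul(Rational(1, 3), Mul(-1, k)) = Mul(Rational(-1, 3), k))
Pow(Function('m')(Function('G')(6), -1), 2) = Pow(Mul(-2, Mul(Rational(-1, 3), 6)), 2) = Pow(Mul(-2, -2), 2) = Pow(4, 2) = 16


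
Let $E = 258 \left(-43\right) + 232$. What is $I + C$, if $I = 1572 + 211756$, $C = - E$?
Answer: $224190$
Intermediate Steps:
$E = -10862$ ($E = -11094 + 232 = -10862$)
$C = 10862$ ($C = \left(-1\right) \left(-10862\right) = 10862$)
$I = 213328$
$I + C = 213328 + 10862 = 224190$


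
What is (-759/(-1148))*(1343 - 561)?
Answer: 296769/574 ≈ 517.02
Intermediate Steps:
(-759/(-1148))*(1343 - 561) = -759*(-1/1148)*782 = (759/1148)*782 = 296769/574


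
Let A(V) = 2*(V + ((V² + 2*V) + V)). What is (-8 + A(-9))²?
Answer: 6724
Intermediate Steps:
A(V) = 2*V² + 8*V (A(V) = 2*(V + (V² + 3*V)) = 2*(V² + 4*V) = 2*V² + 8*V)
(-8 + A(-9))² = (-8 + 2*(-9)*(4 - 9))² = (-8 + 2*(-9)*(-5))² = (-8 + 90)² = 82² = 6724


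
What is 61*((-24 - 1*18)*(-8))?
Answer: 20496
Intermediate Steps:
61*((-24 - 1*18)*(-8)) = 61*((-24 - 18)*(-8)) = 61*(-42*(-8)) = 61*336 = 20496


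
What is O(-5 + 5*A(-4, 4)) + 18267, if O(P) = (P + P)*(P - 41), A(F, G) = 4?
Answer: 17487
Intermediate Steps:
O(P) = 2*P*(-41 + P) (O(P) = (2*P)*(-41 + P) = 2*P*(-41 + P))
O(-5 + 5*A(-4, 4)) + 18267 = 2*(-5 + 5*4)*(-41 + (-5 + 5*4)) + 18267 = 2*(-5 + 20)*(-41 + (-5 + 20)) + 18267 = 2*15*(-41 + 15) + 18267 = 2*15*(-26) + 18267 = -780 + 18267 = 17487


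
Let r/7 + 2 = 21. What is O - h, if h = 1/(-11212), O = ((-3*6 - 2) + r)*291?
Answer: 368684197/11212 ≈ 32883.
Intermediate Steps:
r = 133 (r = -14 + 7*21 = -14 + 147 = 133)
O = 32883 (O = ((-3*6 - 2) + 133)*291 = ((-18 - 2) + 133)*291 = (-20 + 133)*291 = 113*291 = 32883)
h = -1/11212 ≈ -8.9190e-5
O - h = 32883 - 1*(-1/11212) = 32883 + 1/11212 = 368684197/11212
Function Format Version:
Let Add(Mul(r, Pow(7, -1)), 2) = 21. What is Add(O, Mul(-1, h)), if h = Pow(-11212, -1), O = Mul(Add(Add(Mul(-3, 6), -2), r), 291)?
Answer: Rational(368684197, 11212) ≈ 32883.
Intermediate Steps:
r = 133 (r = Add(-14, Mul(7, 21)) = Add(-14, 147) = 133)
O = 32883 (O = Mul(Add(Add(Mul(-3, 6), -2), 133), 291) = Mul(Add(Add(-18, -2), 133), 291) = Mul(Add(-20, 133), 291) = Mul(113, 291) = 32883)
h = Rational(-1, 11212) ≈ -8.9190e-5
Add(O, Mul(-1, h)) = Add(32883, Mul(-1, Rational(-1, 11212))) = Add(32883, Rational(1, 11212)) = Rational(368684197, 11212)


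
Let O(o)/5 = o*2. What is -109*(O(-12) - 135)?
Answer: 27795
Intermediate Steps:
O(o) = 10*o (O(o) = 5*(o*2) = 5*(2*o) = 10*o)
-109*(O(-12) - 135) = -109*(10*(-12) - 135) = -109*(-120 - 135) = -109*(-255) = 27795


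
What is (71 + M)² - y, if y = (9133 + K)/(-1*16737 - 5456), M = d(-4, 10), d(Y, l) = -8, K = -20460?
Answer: 88072690/22193 ≈ 3968.5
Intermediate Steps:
M = -8
y = 11327/22193 (y = (9133 - 20460)/(-1*16737 - 5456) = -11327/(-16737 - 5456) = -11327/(-22193) = -11327*(-1/22193) = 11327/22193 ≈ 0.51039)
(71 + M)² - y = (71 - 8)² - 1*11327/22193 = 63² - 11327/22193 = 3969 - 11327/22193 = 88072690/22193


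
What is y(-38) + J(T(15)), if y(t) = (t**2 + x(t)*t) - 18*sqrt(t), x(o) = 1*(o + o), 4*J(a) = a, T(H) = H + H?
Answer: 8679/2 - 18*I*sqrt(38) ≈ 4339.5 - 110.96*I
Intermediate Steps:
T(H) = 2*H
J(a) = a/4
x(o) = 2*o (x(o) = 1*(2*o) = 2*o)
y(t) = -18*sqrt(t) + 3*t**2 (y(t) = (t**2 + (2*t)*t) - 18*sqrt(t) = (t**2 + 2*t**2) - 18*sqrt(t) = 3*t**2 - 18*sqrt(t) = -18*sqrt(t) + 3*t**2)
y(-38) + J(T(15)) = (-18*I*sqrt(38) + 3*(-38)**2) + (2*15)/4 = (-18*I*sqrt(38) + 3*1444) + (1/4)*30 = (-18*I*sqrt(38) + 4332) + 15/2 = (4332 - 18*I*sqrt(38)) + 15/2 = 8679/2 - 18*I*sqrt(38)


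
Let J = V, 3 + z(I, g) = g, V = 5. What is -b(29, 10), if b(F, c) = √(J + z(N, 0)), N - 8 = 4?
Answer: -√2 ≈ -1.4142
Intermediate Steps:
N = 12 (N = 8 + 4 = 12)
z(I, g) = -3 + g
J = 5
b(F, c) = √2 (b(F, c) = √(5 + (-3 + 0)) = √(5 - 3) = √2)
-b(29, 10) = -√2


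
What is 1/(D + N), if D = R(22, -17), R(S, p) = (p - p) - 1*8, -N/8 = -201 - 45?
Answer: 1/1960 ≈ 0.00051020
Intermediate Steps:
N = 1968 (N = -8*(-201 - 45) = -8*(-246) = 1968)
R(S, p) = -8 (R(S, p) = 0 - 8 = -8)
D = -8
1/(D + N) = 1/(-8 + 1968) = 1/1960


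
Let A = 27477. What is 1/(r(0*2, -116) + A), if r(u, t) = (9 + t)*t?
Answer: 1/39889 ≈ 2.5070e-5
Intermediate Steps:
r(u, t) = t*(9 + t)
1/(r(0*2, -116) + A) = 1/(-116*(9 - 116) + 27477) = 1/(-116*(-107) + 27477) = 1/(12412 + 27477) = 1/39889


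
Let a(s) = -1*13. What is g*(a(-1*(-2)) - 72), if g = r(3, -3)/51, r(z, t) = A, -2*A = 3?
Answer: 5/2 ≈ 2.5000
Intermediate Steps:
A = -3/2 (A = -½*3 = -3/2 ≈ -1.5000)
r(z, t) = -3/2
g = -1/34 (g = -3/2/51 = -3/2*1/51 = -1/34 ≈ -0.029412)
a(s) = -13
g*(a(-1*(-2)) - 72) = -(-13 - 72)/34 = -1/34*(-85) = 5/2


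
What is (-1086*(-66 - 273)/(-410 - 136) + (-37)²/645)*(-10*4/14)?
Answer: 157807904/82173 ≈ 1920.4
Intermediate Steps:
(-1086*(-66 - 273)/(-410 - 136) + (-37)²/645)*(-10*4/14) = (-1086/((-546/(-339))) + 1369*(1/645))*(-40*1/14) = (-1086/((-546*(-1/339))) + 1369/645)*(-20/7) = (-1086/182/113 + 1369/645)*(-20/7) = (-1086*113/182 + 1369/645)*(-20/7) = (-61359/91 + 1369/645)*(-20/7) = -39451976/58695*(-20/7) = 157807904/82173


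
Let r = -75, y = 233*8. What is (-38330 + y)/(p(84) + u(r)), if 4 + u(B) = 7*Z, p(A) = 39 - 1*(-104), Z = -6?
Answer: -36466/97 ≈ -375.94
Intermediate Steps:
y = 1864
p(A) = 143 (p(A) = 39 + 104 = 143)
u(B) = -46 (u(B) = -4 + 7*(-6) = -4 - 42 = -46)
(-38330 + y)/(p(84) + u(r)) = (-38330 + 1864)/(143 - 46) = -36466/97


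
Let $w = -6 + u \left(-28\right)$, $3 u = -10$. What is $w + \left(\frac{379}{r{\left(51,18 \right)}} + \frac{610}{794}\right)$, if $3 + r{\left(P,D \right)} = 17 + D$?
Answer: $\frac{3809117}{38112} \approx 99.945$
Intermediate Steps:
$u = - \frac{10}{3}$ ($u = \frac{1}{3} \left(-10\right) = - \frac{10}{3} \approx -3.3333$)
$r{\left(P,D \right)} = 14 + D$ ($r{\left(P,D \right)} = -3 + \left(17 + D\right) = 14 + D$)
$w = \frac{262}{3}$ ($w = -6 - - \frac{280}{3} = -6 + \frac{280}{3} = \frac{262}{3} \approx 87.333$)
$w + \left(\frac{379}{r{\left(51,18 \right)}} + \frac{610}{794}\right) = \frac{262}{3} + \left(\frac{379}{14 + 18} + \frac{610}{794}\right) = \frac{262}{3} + \left(\frac{379}{32} + 610 \cdot \frac{1}{794}\right) = \frac{262}{3} + \left(379 \cdot \frac{1}{32} + \frac{305}{397}\right) = \frac{262}{3} + \left(\frac{379}{32} + \frac{305}{397}\right) = \frac{262}{3} + \frac{160223}{12704} = \frac{3809117}{38112}$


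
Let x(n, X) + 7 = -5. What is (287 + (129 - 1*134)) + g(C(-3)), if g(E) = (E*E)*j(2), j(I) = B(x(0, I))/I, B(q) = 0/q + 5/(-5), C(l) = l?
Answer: 555/2 ≈ 277.50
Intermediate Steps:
x(n, X) = -12 (x(n, X) = -7 - 5 = -12)
B(q) = -1 (B(q) = 0 + 5*(-⅕) = 0 - 1 = -1)
j(I) = -1/I
g(E) = -E²/2 (g(E) = (E*E)*(-1/2) = E²*(-1*½) = E²*(-½) = -E²/2)
(287 + (129 - 1*134)) + g(C(-3)) = (287 + (129 - 1*134)) - ½*(-3)² = (287 + (129 - 134)) - ½*9 = (287 - 5) - 9/2 = 282 - 9/2 = 555/2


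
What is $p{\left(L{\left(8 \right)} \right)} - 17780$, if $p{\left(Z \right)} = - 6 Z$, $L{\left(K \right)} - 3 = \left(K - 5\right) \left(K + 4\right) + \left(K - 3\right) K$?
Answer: $-18254$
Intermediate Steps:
$L{\left(K \right)} = 3 + K \left(-3 + K\right) + \left(-5 + K\right) \left(4 + K\right)$ ($L{\left(K \right)} = 3 + \left(\left(K - 5\right) \left(K + 4\right) + \left(K - 3\right) K\right) = 3 + \left(\left(-5 + K\right) \left(4 + K\right) + \left(K - 3\right) K\right) = 3 + \left(\left(-5 + K\right) \left(4 + K\right) + \left(-3 + K\right) K\right) = 3 + \left(\left(-5 + K\right) \left(4 + K\right) + K \left(-3 + K\right)\right) = 3 + \left(K \left(-3 + K\right) + \left(-5 + K\right) \left(4 + K\right)\right) = 3 + K \left(-3 + K\right) + \left(-5 + K\right) \left(4 + K\right)$)
$p{\left(L{\left(8 \right)} \right)} - 17780 = - 6 \left(-17 - 32 + 2 \cdot 8^{2}\right) - 17780 = - 6 \left(-17 - 32 + 2 \cdot 64\right) - 17780 = - 6 \left(-17 - 32 + 128\right) - 17780 = \left(-6\right) 79 - 17780 = -474 - 17780 = -18254$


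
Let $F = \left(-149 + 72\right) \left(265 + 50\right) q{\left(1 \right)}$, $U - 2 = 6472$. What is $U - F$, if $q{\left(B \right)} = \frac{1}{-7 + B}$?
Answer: $\frac{4863}{2} \approx 2431.5$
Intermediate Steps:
$U = 6474$ ($U = 2 + 6472 = 6474$)
$F = \frac{8085}{2}$ ($F = \frac{\left(-149 + 72\right) \left(265 + 50\right)}{-7 + 1} = \frac{\left(-77\right) 315}{-6} = \left(-24255\right) \left(- \frac{1}{6}\right) = \frac{8085}{2} \approx 4042.5$)
$U - F = 6474 - \frac{8085}{2} = \frac{4863}{2}$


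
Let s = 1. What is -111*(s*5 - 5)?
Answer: 0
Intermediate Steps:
-111*(s*5 - 5) = -111*(1*5 - 5) = -111*(5 - 5) = -111*0 = 0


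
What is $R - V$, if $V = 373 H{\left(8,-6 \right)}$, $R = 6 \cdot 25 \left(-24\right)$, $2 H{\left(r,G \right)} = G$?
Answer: $-2481$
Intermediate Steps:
$H{\left(r,G \right)} = \frac{G}{2}$
$R = -3600$ ($R = 150 \left(-24\right) = -3600$)
$V = -1119$ ($V = 373 \cdot \frac{1}{2} \left(-6\right) = 373 \left(-3\right) = -1119$)
$R - V = -3600 - -1119 = -3600 + 1119 = -2481$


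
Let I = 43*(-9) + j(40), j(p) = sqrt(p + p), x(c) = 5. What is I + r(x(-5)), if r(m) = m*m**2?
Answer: -262 + 4*sqrt(5) ≈ -253.06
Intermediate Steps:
r(m) = m**3
j(p) = sqrt(2)*sqrt(p) (j(p) = sqrt(2*p) = sqrt(2)*sqrt(p))
I = -387 + 4*sqrt(5) (I = 43*(-9) + sqrt(2)*sqrt(40) = -387 + sqrt(2)*(2*sqrt(10)) = -387 + 4*sqrt(5) ≈ -378.06)
I + r(x(-5)) = (-387 + 4*sqrt(5)) + 5**3 = (-387 + 4*sqrt(5)) + 125 = -262 + 4*sqrt(5)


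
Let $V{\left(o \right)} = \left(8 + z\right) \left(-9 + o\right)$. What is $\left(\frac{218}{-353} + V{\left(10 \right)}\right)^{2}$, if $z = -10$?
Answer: $\frac{853776}{124609} \approx 6.8516$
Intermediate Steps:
$V{\left(o \right)} = 18 - 2 o$ ($V{\left(o \right)} = \left(8 - 10\right) \left(-9 + o\right) = - 2 \left(-9 + o\right) = 18 - 2 o$)
$\left(\frac{218}{-353} + V{\left(10 \right)}\right)^{2} = \left(\frac{218}{-353} + \left(18 - 20\right)\right)^{2} = \left(218 \left(- \frac{1}{353}\right) + \left(18 - 20\right)\right)^{2} = \left(- \frac{218}{353} - 2\right)^{2} = \left(- \frac{924}{353}\right)^{2} = \frac{853776}{124609}$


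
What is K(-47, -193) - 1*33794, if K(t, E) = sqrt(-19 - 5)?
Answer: -33794 + 2*I*sqrt(6) ≈ -33794.0 + 4.899*I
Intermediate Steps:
K(t, E) = 2*I*sqrt(6) (K(t, E) = sqrt(-24) = 2*I*sqrt(6))
K(-47, -193) - 1*33794 = 2*I*sqrt(6) - 1*33794 = 2*I*sqrt(6) - 33794 = -33794 + 2*I*sqrt(6)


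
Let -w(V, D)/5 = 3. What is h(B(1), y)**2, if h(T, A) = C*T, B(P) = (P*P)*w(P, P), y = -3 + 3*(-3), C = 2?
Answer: 900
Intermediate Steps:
w(V, D) = -15 (w(V, D) = -5*3 = -15)
y = -12 (y = -3 - 9 = -12)
B(P) = -15*P**2 (B(P) = (P*P)*(-15) = P**2*(-15) = -15*P**2)
h(T, A) = 2*T
h(B(1), y)**2 = (2*(-15*1**2))**2 = (2*(-15*1))**2 = (2*(-15))**2 = (-30)**2 = 900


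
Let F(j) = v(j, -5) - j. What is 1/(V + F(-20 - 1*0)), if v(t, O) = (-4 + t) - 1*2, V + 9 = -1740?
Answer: -1/1755 ≈ -0.00056980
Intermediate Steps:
V = -1749 (V = -9 - 1740 = -1749)
v(t, O) = -6 + t (v(t, O) = (-4 + t) - 2 = -6 + t)
F(j) = -6 (F(j) = (-6 + j) - j = -6)
1/(V + F(-20 - 1*0)) = 1/(-1749 - 6) = 1/(-1755) = -1/1755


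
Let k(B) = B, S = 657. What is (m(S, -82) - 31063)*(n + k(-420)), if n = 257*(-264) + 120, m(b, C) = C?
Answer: 2122469460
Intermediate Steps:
n = -67728 (n = -67848 + 120 = -67728)
(m(S, -82) - 31063)*(n + k(-420)) = (-82 - 31063)*(-67728 - 420) = -31145*(-68148) = 2122469460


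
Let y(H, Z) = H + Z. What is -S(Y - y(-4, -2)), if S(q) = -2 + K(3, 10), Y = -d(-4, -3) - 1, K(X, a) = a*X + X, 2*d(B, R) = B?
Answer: -31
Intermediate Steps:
d(B, R) = B/2
K(X, a) = X + X*a (K(X, a) = X*a + X = X + X*a)
Y = 1 (Y = -(-4)/2 - 1 = -1*(-2) - 1 = 2 - 1 = 1)
S(q) = 31 (S(q) = -2 + 3*(1 + 10) = -2 + 3*11 = -2 + 33 = 31)
-S(Y - y(-4, -2)) = -1*31 = -31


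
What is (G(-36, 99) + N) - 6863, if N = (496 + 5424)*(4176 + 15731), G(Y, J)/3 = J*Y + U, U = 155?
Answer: 117832350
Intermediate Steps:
G(Y, J) = 465 + 3*J*Y (G(Y, J) = 3*(J*Y + 155) = 3*(155 + J*Y) = 465 + 3*J*Y)
N = 117849440 (N = 5920*19907 = 117849440)
(G(-36, 99) + N) - 6863 = ((465 + 3*99*(-36)) + 117849440) - 6863 = ((465 - 10692) + 117849440) - 6863 = (-10227 + 117849440) - 6863 = 117839213 - 6863 = 117832350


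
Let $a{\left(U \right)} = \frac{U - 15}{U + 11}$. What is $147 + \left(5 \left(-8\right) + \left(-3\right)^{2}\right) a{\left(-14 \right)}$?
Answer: $- \frac{458}{3} \approx -152.67$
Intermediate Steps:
$a{\left(U \right)} = \frac{-15 + U}{11 + U}$
$147 + \left(5 \left(-8\right) + \left(-3\right)^{2}\right) a{\left(-14 \right)} = 147 + \left(5 \left(-8\right) + \left(-3\right)^{2}\right) \frac{-15 - 14}{11 - 14} = 147 + \left(-40 + 9\right) \frac{1}{-3} \left(-29\right) = 147 - 31 \left(\left(- \frac{1}{3}\right) \left(-29\right)\right) = 147 - \frac{899}{3} = - \frac{458}{3}$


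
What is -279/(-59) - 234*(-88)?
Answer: 1215207/59 ≈ 20597.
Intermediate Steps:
-279/(-59) - 234*(-88) = -279*(-1)/59 + 20592 = -3*(-93/59) + 20592 = 279/59 + 20592 = 1215207/59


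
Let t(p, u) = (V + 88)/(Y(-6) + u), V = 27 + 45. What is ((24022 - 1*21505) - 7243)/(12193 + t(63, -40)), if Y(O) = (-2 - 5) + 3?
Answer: -51986/134083 ≈ -0.38771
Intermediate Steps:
V = 72
Y(O) = -4 (Y(O) = -7 + 3 = -4)
t(p, u) = 160/(-4 + u) (t(p, u) = (72 + 88)/(-4 + u) = 160/(-4 + u))
((24022 - 1*21505) - 7243)/(12193 + t(63, -40)) = ((24022 - 1*21505) - 7243)/(12193 + 160/(-4 - 40)) = ((24022 - 21505) - 7243)/(12193 + 160/(-44)) = (2517 - 7243)/(12193 + 160*(-1/44)) = -4726/(12193 - 40/11) = -4726/134083/11 = -4726*11/134083 = -51986/134083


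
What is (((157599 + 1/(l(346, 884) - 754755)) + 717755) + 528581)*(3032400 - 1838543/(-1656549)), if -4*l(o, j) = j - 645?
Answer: 21293071098183101273121023/5001550477191 ≈ 4.2573e+12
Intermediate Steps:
l(o, j) = 645/4 - j/4 (l(o, j) = -(j - 645)/4 = -(-645 + j)/4 = 645/4 - j/4)
(((157599 + 1/(l(346, 884) - 754755)) + 717755) + 528581)*(3032400 - 1838543/(-1656549)) = (((157599 + 1/((645/4 - ¼*884) - 754755)) + 717755) + 528581)*(3032400 - 1838543/(-1656549)) = (((157599 + 1/((645/4 - 221) - 754755)) + 717755) + 528581)*(3032400 - 1838543*(-1/1656549)) = (((157599 + 1/(-239/4 - 754755)) + 717755) + 528581)*(3032400 + 1838543/1656549) = (((157599 + 1/(-3019259/4)) + 717755) + 528581)*(5023321026143/1656549) = (((157599 - 4/3019259) + 717755) + 528581)*(5023321026143/1656549) = ((475832199137/3019259 + 717755) + 528581)*(5023321026143/1656549) = (2642920442682/3019259 + 528581)*(5023321026143/1656549) = (4238843384161/3019259)*(5023321026143/1656549) = 21293071098183101273121023/5001550477191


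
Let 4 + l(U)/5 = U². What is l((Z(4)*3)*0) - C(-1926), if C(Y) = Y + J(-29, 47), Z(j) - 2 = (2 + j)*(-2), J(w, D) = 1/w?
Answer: 55275/29 ≈ 1906.0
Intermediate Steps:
Z(j) = -2 - 2*j (Z(j) = 2 + (2 + j)*(-2) = 2 + (-4 - 2*j) = -2 - 2*j)
C(Y) = -1/29 + Y (C(Y) = Y + 1/(-29) = Y - 1/29 = -1/29 + Y)
l(U) = -20 + 5*U²
l((Z(4)*3)*0) - C(-1926) = (-20 + 5*(((-2 - 2*4)*3)*0)²) - (-1/29 - 1926) = (-20 + 5*(((-2 - 8)*3)*0)²) - 1*(-55855/29) = (-20 + 5*(-10*3*0)²) + 55855/29 = (-20 + 5*(-30*0)²) + 55855/29 = (-20 + 5*0²) + 55855/29 = (-20 + 5*0) + 55855/29 = (-20 + 0) + 55855/29 = -20 + 55855/29 = 55275/29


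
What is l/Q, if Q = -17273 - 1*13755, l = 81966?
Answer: -40983/15514 ≈ -2.6417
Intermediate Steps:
Q = -31028 (Q = -17273 - 13755 = -31028)
l/Q = 81966/(-31028) = 81966*(-1/31028) = -40983/15514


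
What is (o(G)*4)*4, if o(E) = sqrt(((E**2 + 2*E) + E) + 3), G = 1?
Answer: 16*sqrt(7) ≈ 42.332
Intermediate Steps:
o(E) = sqrt(3 + E**2 + 3*E) (o(E) = sqrt((E**2 + 3*E) + 3) = sqrt(3 + E**2 + 3*E))
(o(G)*4)*4 = (sqrt(3 + 1**2 + 3*1)*4)*4 = (sqrt(3 + 1 + 3)*4)*4 = (sqrt(7)*4)*4 = (4*sqrt(7))*4 = 16*sqrt(7)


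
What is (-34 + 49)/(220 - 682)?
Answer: -5/154 ≈ -0.032468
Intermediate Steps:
(-34 + 49)/(220 - 682) = 15/(-462) = 15*(-1/462) = -5/154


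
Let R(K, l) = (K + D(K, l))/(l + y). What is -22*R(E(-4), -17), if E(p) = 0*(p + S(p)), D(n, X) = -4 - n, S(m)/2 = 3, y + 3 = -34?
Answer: -44/27 ≈ -1.6296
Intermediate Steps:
y = -37 (y = -3 - 34 = -37)
S(m) = 6 (S(m) = 2*3 = 6)
E(p) = 0 (E(p) = 0*(p + 6) = 0*(6 + p) = 0)
R(K, l) = -4/(-37 + l) (R(K, l) = (K + (-4 - K))/(l - 37) = -4/(-37 + l))
-22*R(E(-4), -17) = -(-88)/(-37 - 17) = -(-88)/(-54) = -(-88)*(-1)/54 = -22*2/27 = -44/27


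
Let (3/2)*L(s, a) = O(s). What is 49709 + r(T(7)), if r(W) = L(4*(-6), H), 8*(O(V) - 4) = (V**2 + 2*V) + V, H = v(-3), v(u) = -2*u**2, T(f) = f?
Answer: 149261/3 ≈ 49754.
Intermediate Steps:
H = -18 (H = -2*(-3)**2 = -2*9 = -18)
O(V) = 4 + V**2/8 + 3*V/8 (O(V) = 4 + ((V**2 + 2*V) + V)/8 = 4 + (V**2 + 3*V)/8 = 4 + (V**2/8 + 3*V/8) = 4 + V**2/8 + 3*V/8)
L(s, a) = 8/3 + s/4 + s**2/12 (L(s, a) = 2*(4 + s**2/8 + 3*s/8)/3 = 8/3 + s/4 + s**2/12)
r(W) = 134/3 (r(W) = 8/3 + (4*(-6))/4 + (4*(-6))**2/12 = 8/3 + (1/4)*(-24) + (1/12)*(-24)**2 = 8/3 - 6 + (1/12)*576 = 8/3 - 6 + 48 = 134/3)
49709 + r(T(7)) = 49709 + 134/3 = 149261/3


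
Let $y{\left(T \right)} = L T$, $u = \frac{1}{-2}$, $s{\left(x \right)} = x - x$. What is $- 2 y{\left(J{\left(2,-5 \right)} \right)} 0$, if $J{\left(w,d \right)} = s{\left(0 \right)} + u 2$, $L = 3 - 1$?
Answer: $0$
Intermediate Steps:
$s{\left(x \right)} = 0$
$u = - \frac{1}{2} \approx -0.5$
$L = 2$ ($L = 3 - 1 = 2$)
$J{\left(w,d \right)} = -1$ ($J{\left(w,d \right)} = 0 - 1 = -1$)
$y{\left(T \right)} = 2 T$
$- 2 y{\left(J{\left(2,-5 \right)} \right)} 0 = - 2 \cdot 2 \left(-1\right) 0 = \left(-2\right) \left(-2\right) 0 = 4 \cdot 0 = 0$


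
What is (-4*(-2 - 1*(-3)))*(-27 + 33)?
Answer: -24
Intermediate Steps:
(-4*(-2 - 1*(-3)))*(-27 + 33) = -4*(-2 + 3)*6 = -4*1*6 = -4*6 = -24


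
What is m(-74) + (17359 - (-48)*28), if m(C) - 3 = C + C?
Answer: 18558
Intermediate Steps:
m(C) = 3 + 2*C (m(C) = 3 + (C + C) = 3 + 2*C)
m(-74) + (17359 - (-48)*28) = (3 + 2*(-74)) + (17359 - (-48)*28) = (3 - 148) + (17359 - 1*(-1344)) = -145 + (17359 + 1344) = -145 + 18703 = 18558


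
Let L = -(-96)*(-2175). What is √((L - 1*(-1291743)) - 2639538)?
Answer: 3*I*√172955 ≈ 1247.6*I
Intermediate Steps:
L = -208800 (L = -1*208800 = -208800)
√((L - 1*(-1291743)) - 2639538) = √((-208800 - 1*(-1291743)) - 2639538) = √((-208800 + 1291743) - 2639538) = √(1082943 - 2639538) = √(-1556595) = 3*I*√172955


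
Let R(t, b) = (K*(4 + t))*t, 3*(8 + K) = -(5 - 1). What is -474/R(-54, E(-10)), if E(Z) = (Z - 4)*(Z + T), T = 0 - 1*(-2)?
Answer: 79/4200 ≈ 0.018810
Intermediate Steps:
T = 2 (T = 0 + 2 = 2)
K = -28/3 (K = -8 + (-(5 - 1))/3 = -8 + (-1*4)/3 = -8 + (1/3)*(-4) = -8 - 4/3 = -28/3 ≈ -9.3333)
E(Z) = (-4 + Z)*(2 + Z) (E(Z) = (Z - 4)*(Z + 2) = (-4 + Z)*(2 + Z))
R(t, b) = t*(-112/3 - 28*t/3) (R(t, b) = (-28*(4 + t)/3)*t = (-112/3 - 28*t/3)*t = t*(-112/3 - 28*t/3))
-474/R(-54, E(-10)) = -474*1/(504*(4 - 54)) = -474/((-28/3*(-54)*(-50))) = -474/(-25200) = -474*(-1/25200) = 79/4200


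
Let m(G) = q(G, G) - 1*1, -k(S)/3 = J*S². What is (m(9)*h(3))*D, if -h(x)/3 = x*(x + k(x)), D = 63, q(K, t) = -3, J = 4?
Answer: -238140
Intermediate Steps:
k(S) = -12*S²
m(G) = -4 (m(G) = -3 - 1*1 = -3 - 1 = -4)
h(x) = -3*x*(x - 12*x²)
(m(9)*h(3))*D = -4*3²*(-3 + 36*3)*63 = -36*(-3 + 108)*63 = -36*105*63 = -4*945*63 = -3780*63 = -238140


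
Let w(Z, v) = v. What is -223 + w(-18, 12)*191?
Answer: 2069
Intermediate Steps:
-223 + w(-18, 12)*191 = -223 + 12*191 = -223 + 2292 = 2069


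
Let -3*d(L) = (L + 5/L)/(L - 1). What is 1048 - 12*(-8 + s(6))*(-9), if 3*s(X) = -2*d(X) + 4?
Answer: 1804/5 ≈ 360.80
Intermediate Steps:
d(L) = -(L + 5/L)/(3*(-1 + L)) (d(L) = -(L + 5/L)/(3*(L - 1)) = -(L + 5/L)/(3*(-1 + L)))
s(X) = 4/3 - 2*(-5 - X²)/(9*X*(-1 + X)) (s(X) = (-2*(-5 - X²)/(3*X*(-1 + X)) + 4)/3 = (4 - 2*(-5 - X²)/(3*X*(-1 + X)))/3 = 4/3 - 2*(-5 - X²)/(9*X*(-1 + X)))
1048 - 12*(-8 + s(6))*(-9) = 1048 - 12*(-8 + (2/9)*(5 - 6*6 + 7*6²)/(6*(-1 + 6)))*(-9) = 1048 - 12*(-8 + (2/9)*(⅙)*(5 - 36 + 7*36)/5)*(-9) = 1048 - 12*(-8 + (2/9)*(⅙)*(⅕)*(5 - 36 + 252))*(-9) = 1048 - 12*(-8 + (2/9)*(⅙)*(⅕)*221)*(-9) = 1048 - 12*(-8 + 221/135)*(-9) = 1048 - 12*(-859/135)*(-9) = 1048 + (3436/45)*(-9) = 1048 - 3436/5 = 1804/5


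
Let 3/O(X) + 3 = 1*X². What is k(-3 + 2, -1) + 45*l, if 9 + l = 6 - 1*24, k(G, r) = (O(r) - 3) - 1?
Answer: -2441/2 ≈ -1220.5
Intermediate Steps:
O(X) = 3/(-3 + X²) (O(X) = 3/(-3 + 1*X²) = 3/(-3 + X²))
k(G, r) = -4 + 3/(-3 + r²) (k(G, r) = (3/(-3 + r²) - 3) - 1 = (-3 + 3/(-3 + r²)) - 1 = -4 + 3/(-3 + r²))
l = -27 (l = -9 + (6 - 1*24) = -9 + (6 - 24) = -9 - 18 = -27)
k(-3 + 2, -1) + 45*l = (15 - 4*(-1)²)/(-3 + (-1)²) + 45*(-27) = (15 - 4*1)/(-3 + 1) - 1215 = (15 - 4)/(-2) - 1215 = -½*11 - 1215 = -11/2 - 1215 = -2441/2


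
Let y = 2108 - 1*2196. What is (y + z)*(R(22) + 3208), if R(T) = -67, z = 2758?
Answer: 8386470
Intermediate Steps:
y = -88 (y = 2108 - 2196 = -88)
(y + z)*(R(22) + 3208) = (-88 + 2758)*(-67 + 3208) = 2670*3141 = 8386470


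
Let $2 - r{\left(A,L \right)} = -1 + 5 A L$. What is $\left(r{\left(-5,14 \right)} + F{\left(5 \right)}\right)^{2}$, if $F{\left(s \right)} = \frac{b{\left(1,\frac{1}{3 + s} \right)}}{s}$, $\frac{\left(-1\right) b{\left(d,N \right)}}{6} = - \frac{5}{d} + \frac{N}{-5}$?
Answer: $\frac{1289025409}{10000} \approx 1.289 \cdot 10^{5}$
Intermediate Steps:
$b{\left(d,N \right)} = \frac{30}{d} + \frac{6 N}{5}$ ($b{\left(d,N \right)} = - 6 \left(- \frac{5}{d} + \frac{N}{-5}\right) = - 6 \left(- \frac{5}{d} + N \left(- \frac{1}{5}\right)\right) = - 6 \left(- \frac{5}{d} - \frac{N}{5}\right) = \frac{30}{d} + \frac{6 N}{5}$)
$r{\left(A,L \right)} = 3 - 5 A L$ ($r{\left(A,L \right)} = 2 - \left(-1 + 5 A L\right) = 3 - 5 A L$)
$F{\left(s \right)} = \frac{30 + \frac{6}{5 \left(3 + s\right)}}{s}$ ($F{\left(s \right)} = \frac{\frac{30}{1} + \frac{6}{5 \left(3 + s\right)}}{s} = \frac{30 \cdot 1 + \frac{6}{5 \left(3 + s\right)}}{s} = \frac{30 + \frac{6}{5 \left(3 + s\right)}}{s}$)
$\left(r{\left(-5,14 \right)} + F{\left(5 \right)}\right)^{2} = \left(\left(3 - \left(-25\right) 14\right) + \frac{6 \left(76 + 25 \cdot 5\right)}{5 \cdot 5 \left(3 + 5\right)}\right)^{2} = \left(\left(3 + 350\right) + \frac{6}{5} \cdot \frac{1}{5} \cdot \frac{1}{8} \left(76 + 125\right)\right)^{2} = \left(353 + \frac{6}{5} \cdot \frac{1}{5} \cdot \frac{1}{8} \cdot 201\right)^{2} = \left(353 + \frac{603}{100}\right)^{2} = \left(\frac{35903}{100}\right)^{2} = \frac{1289025409}{10000}$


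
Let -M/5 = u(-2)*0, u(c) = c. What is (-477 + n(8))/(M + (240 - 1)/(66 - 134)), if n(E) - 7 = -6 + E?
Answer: 31824/239 ≈ 133.15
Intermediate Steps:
n(E) = 1 + E (n(E) = 7 + (-6 + E) = 1 + E)
M = 0 (M = -(-10)*0 = -5*0 = 0)
(-477 + n(8))/(M + (240 - 1)/(66 - 134)) = (-477 + (1 + 8))/(0 + (240 - 1)/(66 - 134)) = (-477 + 9)/(0 + 239/(-68)) = -468/(0 + 239*(-1/68)) = -468/(0 - 239/68) = -468/(-239/68) = -468*(-68/239) = 31824/239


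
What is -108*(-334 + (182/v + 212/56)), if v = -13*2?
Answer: 254934/7 ≈ 36419.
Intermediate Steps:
v = -26
-108*(-334 + (182/v + 212/56)) = -108*(-334 + (182/(-26) + 212/56)) = -108*(-334 + (182*(-1/26) + 212*(1/56))) = -108*(-334 + (-7 + 53/14)) = -108*(-334 - 45/14) = -108*(-4721/14) = 254934/7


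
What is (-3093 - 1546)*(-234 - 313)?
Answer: 2537533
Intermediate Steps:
(-3093 - 1546)*(-234 - 313) = -4639*(-547) = 2537533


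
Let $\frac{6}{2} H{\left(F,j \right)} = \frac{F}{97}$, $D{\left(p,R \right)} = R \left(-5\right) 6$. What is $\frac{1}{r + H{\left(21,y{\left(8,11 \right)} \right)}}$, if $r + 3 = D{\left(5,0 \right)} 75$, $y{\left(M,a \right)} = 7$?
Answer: $- \frac{97}{284} \approx -0.34155$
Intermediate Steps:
$D{\left(p,R \right)} = - 30 R$ ($D{\left(p,R \right)} = - 5 R 6 = - 30 R$)
$H{\left(F,j \right)} = \frac{F}{291}$ ($H{\left(F,j \right)} = \frac{F \frac{1}{97}}{3} = \frac{\frac{1}{97} F}{3} = \frac{F}{291}$)
$r = -3$ ($r = -3 + \left(-30\right) 0 \cdot 75 = -3 + 0 \cdot 75 = -3 + 0 = -3$)
$\frac{1}{r + H{\left(21,y{\left(8,11 \right)} \right)}} = \frac{1}{-3 + \frac{1}{291} \cdot 21} = \frac{1}{-3 + \frac{7}{97}} = \frac{1}{- \frac{284}{97}} = - \frac{97}{284}$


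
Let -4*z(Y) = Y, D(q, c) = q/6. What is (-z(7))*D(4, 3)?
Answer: 7/6 ≈ 1.1667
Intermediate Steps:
D(q, c) = q/6 (D(q, c) = q*(⅙) = q/6)
z(Y) = -Y/4
(-z(7))*D(4, 3) = (-(-1)*7/4)*((⅙)*4) = -1*(-7/4)*(⅔) = (7/4)*(⅔) = 7/6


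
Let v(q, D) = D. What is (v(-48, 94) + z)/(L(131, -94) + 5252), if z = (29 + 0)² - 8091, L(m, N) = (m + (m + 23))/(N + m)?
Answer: -264772/194609 ≈ -1.3605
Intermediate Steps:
L(m, N) = (23 + 2*m)/(N + m) (L(m, N) = (m + (23 + m))/(N + m) = (23 + 2*m)/(N + m))
z = -7250 (z = 29² - 8091 = 841 - 8091 = -7250)
(v(-48, 94) + z)/(L(131, -94) + 5252) = (94 - 7250)/((23 + 2*131)/(-94 + 131) + 5252) = -7156/((23 + 262)/37 + 5252) = -7156/((1/37)*285 + 5252) = -7156/(285/37 + 5252) = -7156/194609/37 = -7156*37/194609 = -264772/194609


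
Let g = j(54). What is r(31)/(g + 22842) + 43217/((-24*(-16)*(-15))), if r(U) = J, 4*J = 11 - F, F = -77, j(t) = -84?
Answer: -163900961/21847680 ≈ -7.5020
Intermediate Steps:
J = 22 (J = (11 - 1*(-77))/4 = (11 + 77)/4 = (¼)*88 = 22)
r(U) = 22
g = -84
r(31)/(g + 22842) + 43217/((-24*(-16)*(-15))) = 22/(-84 + 22842) + 43217/((-24*(-16)*(-15))) = 22/22758 + 43217/((384*(-15))) = 22*(1/22758) + 43217/(-5760) = 11/11379 + 43217*(-1/5760) = 11/11379 - 43217/5760 = -163900961/21847680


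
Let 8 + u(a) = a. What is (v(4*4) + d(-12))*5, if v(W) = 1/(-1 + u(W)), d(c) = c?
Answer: -415/7 ≈ -59.286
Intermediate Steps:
u(a) = -8 + a
v(W) = 1/(-9 + W) (v(W) = 1/(-1 + (-8 + W)) = 1/(-9 + W))
(v(4*4) + d(-12))*5 = (1/(-9 + 4*4) - 12)*5 = (1/(-9 + 16) - 12)*5 = (1/7 - 12)*5 = (⅐ - 12)*5 = -83/7*5 = -415/7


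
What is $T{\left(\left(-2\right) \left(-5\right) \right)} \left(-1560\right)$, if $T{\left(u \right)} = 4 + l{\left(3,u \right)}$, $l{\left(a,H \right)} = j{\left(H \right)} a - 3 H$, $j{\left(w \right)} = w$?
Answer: $-6240$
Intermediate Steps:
$l{\left(a,H \right)} = - 3 H + H a$ ($l{\left(a,H \right)} = H a - 3 H = - 3 H + H a$)
$T{\left(u \right)} = 4$ ($T{\left(u \right)} = 4 + u \left(-3 + 3\right) = 4 + u 0 = 4 + 0 = 4$)
$T{\left(\left(-2\right) \left(-5\right) \right)} \left(-1560\right) = 4 \left(-1560\right) = -6240$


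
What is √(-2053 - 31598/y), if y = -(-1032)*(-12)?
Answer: I*√545944211/516 ≈ 45.282*I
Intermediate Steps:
y = -12384 (y = -1032*12 = -12384)
√(-2053 - 31598/y) = √(-2053 - 31598/(-12384)) = √(-2053 - 31598*(-1/12384)) = √(-2053 + 15799/6192) = √(-12696377/6192) = I*√545944211/516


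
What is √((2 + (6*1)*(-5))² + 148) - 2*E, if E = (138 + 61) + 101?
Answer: -600 + 2*√233 ≈ -569.47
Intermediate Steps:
E = 300 (E = 199 + 101 = 300)
√((2 + (6*1)*(-5))² + 148) - 2*E = √((2 + (6*1)*(-5))² + 148) - 2*300 = √((2 + 6*(-5))² + 148) - 600 = √((2 - 30)² + 148) - 600 = √((-28)² + 148) - 600 = √(784 + 148) - 600 = √932 - 600 = 2*√233 - 600 = -600 + 2*√233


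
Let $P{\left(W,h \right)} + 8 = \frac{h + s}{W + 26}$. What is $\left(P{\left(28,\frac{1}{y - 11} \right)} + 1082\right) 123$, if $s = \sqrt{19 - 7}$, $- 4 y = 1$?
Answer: $\frac{53501228}{405} + \frac{41 \sqrt{3}}{9} \approx 1.3211 \cdot 10^{5}$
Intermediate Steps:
$y = - \frac{1}{4}$ ($y = \left(- \frac{1}{4}\right) 1 = - \frac{1}{4} \approx -0.25$)
$s = 2 \sqrt{3}$ ($s = \sqrt{12} = 2 \sqrt{3} \approx 3.4641$)
$P{\left(W,h \right)} = -8 + \frac{h + 2 \sqrt{3}}{26 + W}$ ($P{\left(W,h \right)} = -8 + \frac{h + 2 \sqrt{3}}{W + 26} = -8 + \frac{h + 2 \sqrt{3}}{26 + W}$)
$\left(P{\left(28,\frac{1}{y - 11} \right)} + 1082\right) 123 = \left(\frac{-208 + \frac{1}{- \frac{1}{4} - 11} - 224 + 2 \sqrt{3}}{26 + 28} + 1082\right) 123 = \left(\frac{-208 + \frac{1}{- \frac{45}{4}} - 224 + 2 \sqrt{3}}{54} + 1082\right) 123 = \left(\frac{-208 - \frac{4}{45} - 224 + 2 \sqrt{3}}{54} + 1082\right) 123 = \left(\frac{- \frac{19444}{45} + 2 \sqrt{3}}{54} + 1082\right) 123 = \left(\left(- \frac{9722}{1215} + \frac{\sqrt{3}}{27}\right) + 1082\right) 123 = \left(\frac{1304908}{1215} + \frac{\sqrt{3}}{27}\right) 123 = \frac{53501228}{405} + \frac{41 \sqrt{3}}{9}$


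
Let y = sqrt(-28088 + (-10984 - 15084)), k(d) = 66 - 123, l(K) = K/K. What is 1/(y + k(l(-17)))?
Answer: -19/19135 - 2*I*sqrt(13539)/57405 ≈ -0.00099294 - 0.0040539*I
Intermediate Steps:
l(K) = 1
k(d) = -57
y = 2*I*sqrt(13539) (y = sqrt(-28088 - 26068) = sqrt(-54156) = 2*I*sqrt(13539) ≈ 232.71*I)
1/(y + k(l(-17))) = 1/(2*I*sqrt(13539) - 57) = 1/(-57 + 2*I*sqrt(13539))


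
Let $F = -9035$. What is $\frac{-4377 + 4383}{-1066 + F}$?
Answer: $- \frac{2}{3367} \approx -0.000594$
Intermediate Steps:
$\frac{-4377 + 4383}{-1066 + F} = \frac{-4377 + 4383}{-1066 - 9035} = \frac{6}{-10101} = 6 \left(- \frac{1}{10101}\right) = - \frac{2}{3367}$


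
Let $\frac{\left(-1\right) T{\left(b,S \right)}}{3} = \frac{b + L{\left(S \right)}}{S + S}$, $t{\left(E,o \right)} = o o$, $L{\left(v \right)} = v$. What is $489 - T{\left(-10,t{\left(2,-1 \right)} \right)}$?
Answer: $\frac{951}{2} \approx 475.5$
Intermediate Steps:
$t{\left(E,o \right)} = o^{2}$
$T{\left(b,S \right)} = - \frac{3 \left(S + b\right)}{2 S}$ ($T{\left(b,S \right)} = - 3 \frac{b + S}{S + S} = - 3 \frac{S + b}{2 S} = - \frac{3 \left(S + b\right)}{2 S}$)
$489 - T{\left(-10,t{\left(2,-1 \right)} \right)} = 489 - \frac{3 \left(- \left(-1\right)^{2} - -10\right)}{2 \left(-1\right)^{2}} = 489 - \frac{3 \left(\left(-1\right) 1 + 10\right)}{2 \cdot 1} = 489 - \frac{3}{2} \cdot 1 \left(-1 + 10\right) = 489 - \frac{3}{2} \cdot 1 \cdot 9 = 489 - \frac{27}{2} = \frac{951}{2}$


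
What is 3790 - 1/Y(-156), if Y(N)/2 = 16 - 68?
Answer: 394161/104 ≈ 3790.0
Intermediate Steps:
Y(N) = -104 (Y(N) = 2*(16 - 68) = 2*(-52) = -104)
3790 - 1/Y(-156) = 3790 - 1/(-104) = 3790 - 1*(-1/104) = 3790 + 1/104 = 394161/104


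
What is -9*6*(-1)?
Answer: 54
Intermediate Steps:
-9*6*(-1) = -54*(-1) = 54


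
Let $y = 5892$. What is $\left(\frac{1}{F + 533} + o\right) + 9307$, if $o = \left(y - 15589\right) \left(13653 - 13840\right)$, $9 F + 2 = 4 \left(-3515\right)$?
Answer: $\frac{16886815181}{9265} \approx 1.8226 \cdot 10^{6}$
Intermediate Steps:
$F = - \frac{14062}{9}$ ($F = - \frac{2}{9} + \frac{4 \left(-3515\right)}{9} = - \frac{2}{9} + \frac{1}{9} \left(-14060\right) = - \frac{2}{9} - \frac{14060}{9} = - \frac{14062}{9} \approx -1562.4$)
$o = 1813339$ ($o = \left(5892 - 15589\right) \left(13653 - 13840\right) = \left(-9697\right) \left(-187\right) = 1813339$)
$\left(\frac{1}{F + 533} + o\right) + 9307 = \left(\frac{1}{- \frac{14062}{9} + 533} + 1813339\right) + 9307 = \left(\frac{1}{- \frac{9265}{9}} + 1813339\right) + 9307 = \left(- \frac{9}{9265} + 1813339\right) + 9307 = \frac{16800585826}{9265} + 9307 = \frac{16886815181}{9265}$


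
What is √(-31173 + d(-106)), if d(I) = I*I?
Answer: I*√19937 ≈ 141.2*I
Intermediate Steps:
d(I) = I²
√(-31173 + d(-106)) = √(-31173 + (-106)²) = √(-31173 + 11236) = √(-19937) = I*√19937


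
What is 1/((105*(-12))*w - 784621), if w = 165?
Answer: -1/992521 ≈ -1.0075e-6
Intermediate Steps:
1/((105*(-12))*w - 784621) = 1/((105*(-12))*165 - 784621) = 1/(-1260*165 - 784621) = 1/(-207900 - 784621) = 1/(-992521) = -1/992521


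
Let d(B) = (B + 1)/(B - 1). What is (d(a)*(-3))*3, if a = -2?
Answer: -3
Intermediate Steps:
d(B) = (1 + B)/(-1 + B)
(d(a)*(-3))*3 = (((1 - 2)/(-1 - 2))*(-3))*3 = ((-1/(-3))*(-3))*3 = (-⅓*(-1)*(-3))*3 = ((⅓)*(-3))*3 = -1*3 = -3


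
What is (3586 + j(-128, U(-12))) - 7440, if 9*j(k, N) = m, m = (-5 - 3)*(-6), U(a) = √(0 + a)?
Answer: -11546/3 ≈ -3848.7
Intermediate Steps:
U(a) = √a
m = 48 (m = -8*(-6) = 48)
j(k, N) = 16/3 (j(k, N) = (⅑)*48 = 16/3)
(3586 + j(-128, U(-12))) - 7440 = (3586 + 16/3) - 7440 = 10774/3 - 7440 = -11546/3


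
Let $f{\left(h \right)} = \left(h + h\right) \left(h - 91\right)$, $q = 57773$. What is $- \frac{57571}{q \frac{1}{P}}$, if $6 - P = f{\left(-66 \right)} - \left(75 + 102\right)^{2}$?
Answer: $- \frac{610885881}{57773} \approx -10574.0$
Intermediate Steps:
$f{\left(h \right)} = 2 h \left(-91 + h\right)$
$P = 10611$ ($P = 6 - \left(2 \left(-66\right) \left(-91 - 66\right) - \left(75 + 102\right)^{2}\right) = 6 - \left(2 \left(-66\right) \left(-157\right) - 177^{2}\right) = 6 - \left(20724 - 31329\right) = 6 - -10605 = 6 + 10605 = 10611$)
$- \frac{57571}{q \frac{1}{P}} = - \frac{57571}{57773 \cdot \frac{1}{10611}} = - \frac{57571}{\frac{57773}{10611}} = \left(-57571\right) \frac{10611}{57773} = - \frac{610885881}{57773}$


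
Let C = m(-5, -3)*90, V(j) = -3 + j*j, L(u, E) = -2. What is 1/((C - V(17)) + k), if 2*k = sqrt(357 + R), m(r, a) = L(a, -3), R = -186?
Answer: -1864/868453 - 6*sqrt(19)/868453 ≈ -0.0021765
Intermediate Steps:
V(j) = -3 + j**2
m(r, a) = -2
C = -180 (C = -2*90 = -180)
k = 3*sqrt(19)/2 (k = sqrt(357 - 186)/2 = sqrt(171)/2 = (3*sqrt(19))/2 = 3*sqrt(19)/2 ≈ 6.5383)
1/((C - V(17)) + k) = 1/((-180 - (-3 + 17**2)) + 3*sqrt(19)/2) = 1/((-180 - (-3 + 289)) + 3*sqrt(19)/2) = 1/((-180 - 1*286) + 3*sqrt(19)/2) = 1/((-180 - 286) + 3*sqrt(19)/2) = 1/(-466 + 3*sqrt(19)/2)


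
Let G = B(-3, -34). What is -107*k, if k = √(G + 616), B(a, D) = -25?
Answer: -107*√591 ≈ -2601.2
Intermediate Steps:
G = -25
k = √591 (k = √(-25 + 616) = √591 ≈ 24.310)
-107*k = -107*√591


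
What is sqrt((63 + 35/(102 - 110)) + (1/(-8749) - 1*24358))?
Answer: I*sqrt(29759931078774)/34996 ≈ 155.88*I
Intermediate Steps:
sqrt((63 + 35/(102 - 110)) + (1/(-8749) - 1*24358)) = sqrt((63 + 35/(-8)) + (-1/8749 - 24358)) = sqrt((63 + 35*(-1/8)) - 213108143/8749) = sqrt((63 - 35/8) - 213108143/8749) = sqrt(469/8 - 213108143/8749) = sqrt(-1700761863/69992) = I*sqrt(29759931078774)/34996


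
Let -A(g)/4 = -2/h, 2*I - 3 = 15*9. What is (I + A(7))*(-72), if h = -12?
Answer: -4920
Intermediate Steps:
I = 69 (I = 3/2 + (15*9)/2 = 3/2 + (½)*135 = 3/2 + 135/2 = 69)
A(g) = -⅔ (A(g) = -(-8)/(-12) = -(-8)*(-1)/12 = -4*⅙ = -⅔)
(I + A(7))*(-72) = (69 - ⅔)*(-72) = (205/3)*(-72) = -4920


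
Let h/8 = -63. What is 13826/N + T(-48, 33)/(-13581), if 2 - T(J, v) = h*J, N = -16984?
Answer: 111536027/115329852 ≈ 0.96710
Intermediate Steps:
h = -504 (h = 8*(-63) = -504)
T(J, v) = 2 + 504*J (T(J, v) = 2 - (-504)*J = 2 + 504*J)
13826/N + T(-48, 33)/(-13581) = 13826/(-16984) + (2 + 504*(-48))/(-13581) = 13826*(-1/16984) + (2 - 24192)*(-1/13581) = -6913/8492 - 24190*(-1/13581) = -6913/8492 + 24190/13581 = 111536027/115329852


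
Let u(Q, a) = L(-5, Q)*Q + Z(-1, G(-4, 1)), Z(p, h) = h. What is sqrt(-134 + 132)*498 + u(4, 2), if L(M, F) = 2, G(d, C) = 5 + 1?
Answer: 14 + 498*I*sqrt(2) ≈ 14.0 + 704.28*I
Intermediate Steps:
G(d, C) = 6
u(Q, a) = 6 + 2*Q (u(Q, a) = 2*Q + 6 = 6 + 2*Q)
sqrt(-134 + 132)*498 + u(4, 2) = sqrt(-134 + 132)*498 + (6 + 2*4) = sqrt(-2)*498 + (6 + 8) = (I*sqrt(2))*498 + 14 = 498*I*sqrt(2) + 14 = 14 + 498*I*sqrt(2)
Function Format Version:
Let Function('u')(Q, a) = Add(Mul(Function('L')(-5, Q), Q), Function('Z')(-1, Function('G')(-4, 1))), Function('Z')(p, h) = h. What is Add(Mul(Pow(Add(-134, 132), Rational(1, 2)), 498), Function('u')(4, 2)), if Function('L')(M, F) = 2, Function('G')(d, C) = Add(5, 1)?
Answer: Add(14, Mul(498, I, Pow(2, Rational(1, 2)))) ≈ Add(14.000, Mul(704.28, I))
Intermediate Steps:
Function('G')(d, C) = 6
Function('u')(Q, a) = Add(6, Mul(2, Q)) (Function('u')(Q, a) = Add(Mul(2, Q), 6) = Add(6, Mul(2, Q)))
Add(Mul(Pow(Add(-134, 132), Rational(1, 2)), 498), Function('u')(4, 2)) = Add(Mul(Pow(Add(-134, 132), Rational(1, 2)), 498), Add(6, Mul(2, 4))) = Add(Mul(Pow(-2, Rational(1, 2)), 498), Add(6, 8)) = Add(Mul(Mul(I, Pow(2, Rational(1, 2))), 498), 14) = Add(Mul(498, I, Pow(2, Rational(1, 2))), 14) = Add(14, Mul(498, I, Pow(2, Rational(1, 2))))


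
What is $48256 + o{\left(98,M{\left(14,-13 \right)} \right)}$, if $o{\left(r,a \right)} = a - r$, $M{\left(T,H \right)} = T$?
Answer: $48172$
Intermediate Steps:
$48256 + o{\left(98,M{\left(14,-13 \right)} \right)} = 48256 + \left(14 - 98\right) = 48256 - 84 = 48172$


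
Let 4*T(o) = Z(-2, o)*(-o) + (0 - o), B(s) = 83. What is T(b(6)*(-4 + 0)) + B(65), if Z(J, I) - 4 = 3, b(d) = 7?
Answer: 139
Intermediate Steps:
Z(J, I) = 7 (Z(J, I) = 4 + 3 = 7)
T(o) = -2*o (T(o) = (7*(-o) + (0 - o))/4 = (-7*o - o)/4 = (-8*o)/4 = -2*o)
T(b(6)*(-4 + 0)) + B(65) = -14*(-4 + 0) + 83 = -14*(-4) + 83 = -2*(-28) + 83 = 56 + 83 = 139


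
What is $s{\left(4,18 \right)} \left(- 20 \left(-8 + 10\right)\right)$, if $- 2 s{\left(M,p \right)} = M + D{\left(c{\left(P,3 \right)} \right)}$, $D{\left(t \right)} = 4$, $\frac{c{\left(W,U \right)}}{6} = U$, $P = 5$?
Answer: $160$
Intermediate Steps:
$c{\left(W,U \right)} = 6 U$
$s{\left(M,p \right)} = -2 - \frac{M}{2}$ ($s{\left(M,p \right)} = - \frac{M + 4}{2} = - \frac{4 + M}{2} = -2 - \frac{M}{2}$)
$s{\left(4,18 \right)} \left(- 20 \left(-8 + 10\right)\right) = \left(-2 - 2\right) \left(- 20 \left(-8 + 10\right)\right) = \left(-2 - 2\right) \left(\left(-20\right) 2\right) = \left(-4\right) \left(-40\right) = 160$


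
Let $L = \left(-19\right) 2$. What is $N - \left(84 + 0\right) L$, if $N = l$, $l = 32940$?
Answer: $36132$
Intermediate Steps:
$N = 32940$
$L = -38$
$N - \left(84 + 0\right) L = 32940 - \left(84 + 0\right) \left(-38\right) = 32940 - 84 \left(-38\right) = 32940 - -3192 = 32940 + 3192 = 36132$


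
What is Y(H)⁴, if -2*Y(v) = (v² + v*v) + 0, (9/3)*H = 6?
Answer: 256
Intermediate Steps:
H = 2 (H = (⅓)*6 = 2)
Y(v) = -v² (Y(v) = -((v² + v*v) + 0)/2 = -((v² + v²) + 0)/2 = -(2*v² + 0)/2 = -v²)
Y(H)⁴ = (-1*2²)⁴ = (-1*4)⁴ = (-4)⁴ = 256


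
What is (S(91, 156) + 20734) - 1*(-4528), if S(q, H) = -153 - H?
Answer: 24953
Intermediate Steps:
(S(91, 156) + 20734) - 1*(-4528) = ((-153 - 1*156) + 20734) - 1*(-4528) = ((-153 - 156) + 20734) + 4528 = (-309 + 20734) + 4528 = 20425 + 4528 = 24953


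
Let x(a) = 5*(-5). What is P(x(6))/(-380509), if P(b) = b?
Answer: 25/380509 ≈ 6.5701e-5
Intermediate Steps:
x(a) = -25
P(x(6))/(-380509) = -25/(-380509) = -25*(-1/380509) = 25/380509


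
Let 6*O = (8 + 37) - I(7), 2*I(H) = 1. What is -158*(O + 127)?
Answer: -127427/6 ≈ -21238.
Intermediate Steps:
I(H) = 1/2 (I(H) = (1/2)*1 = 1/2)
O = 89/12 (O = ((8 + 37) - 1*1/2)/6 = (45 - 1/2)/6 = (1/6)*(89/2) = 89/12 ≈ 7.4167)
-158*(O + 127) = -158*(89/12 + 127) = -158*1613/12 = -127427/6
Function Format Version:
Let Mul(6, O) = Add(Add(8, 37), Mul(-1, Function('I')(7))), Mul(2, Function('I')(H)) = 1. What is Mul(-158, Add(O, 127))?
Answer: Rational(-127427, 6) ≈ -21238.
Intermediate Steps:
Function('I')(H) = Rational(1, 2) (Function('I')(H) = Mul(Rational(1, 2), 1) = Rational(1, 2))
O = Rational(89, 12) (O = Mul(Rational(1, 6), Add(Add(8, 37), Mul(-1, Rational(1, 2)))) = Mul(Rational(1, 6), Add(45, Rational(-1, 2))) = Mul(Rational(1, 6), Rational(89, 2)) = Rational(89, 12) ≈ 7.4167)
Mul(-158, Add(O, 127)) = Mul(-158, Add(Rational(89, 12), 127)) = Mul(-158, Rational(1613, 12)) = Rational(-127427, 6)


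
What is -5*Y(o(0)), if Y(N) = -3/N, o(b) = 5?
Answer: 3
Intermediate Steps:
-5*Y(o(0)) = -(-15)/5 = -5*(-⅗) = 3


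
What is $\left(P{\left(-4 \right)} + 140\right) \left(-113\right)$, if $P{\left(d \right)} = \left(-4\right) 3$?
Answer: $-14464$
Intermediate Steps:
$P{\left(d \right)} = -12$
$\left(P{\left(-4 \right)} + 140\right) \left(-113\right) = \left(-12 + 140\right) \left(-113\right) = 128 \left(-113\right) = -14464$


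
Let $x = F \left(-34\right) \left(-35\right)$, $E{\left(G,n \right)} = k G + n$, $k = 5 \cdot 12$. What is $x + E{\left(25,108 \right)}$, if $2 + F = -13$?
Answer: $-16242$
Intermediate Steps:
$F = -15$ ($F = -2 - 13 = -15$)
$k = 60$
$E{\left(G,n \right)} = n + 60 G$ ($E{\left(G,n \right)} = 60 G + n = n + 60 G$)
$x = -17850$ ($x = \left(-15\right) \left(-34\right) \left(-35\right) = 510 \left(-35\right) = -17850$)
$x + E{\left(25,108 \right)} = -17850 + \left(108 + 60 \cdot 25\right) = -17850 + \left(108 + 1500\right) = -17850 + 1608 = -16242$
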